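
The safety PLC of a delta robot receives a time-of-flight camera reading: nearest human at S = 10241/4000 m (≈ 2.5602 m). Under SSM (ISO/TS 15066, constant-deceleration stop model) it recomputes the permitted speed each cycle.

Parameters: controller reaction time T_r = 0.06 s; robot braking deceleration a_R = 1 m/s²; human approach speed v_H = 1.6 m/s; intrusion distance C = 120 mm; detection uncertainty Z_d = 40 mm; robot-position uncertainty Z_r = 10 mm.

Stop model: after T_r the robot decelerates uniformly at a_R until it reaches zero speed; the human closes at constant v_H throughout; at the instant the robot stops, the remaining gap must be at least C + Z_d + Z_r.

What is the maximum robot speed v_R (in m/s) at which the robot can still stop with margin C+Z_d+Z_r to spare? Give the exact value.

at the boundary: (1/2)·v² + (83/50)·v + (-9177/4000) = 0
  disc = (83/50)² − 4·(1/2)·(-9177/4000) = 73441/10000 ; √disc = 271/100
  v_R = (−(83/50) + 271/100) / (2·(1/2)) = 21/20 m/s
check:
braking lasts T_s = (21/20)/1 = 1.0500 s
reaction-phase robot travel = 1.0500·0.0600 = 0.0630 m
braking distance = 1.0500²/(2·1.0000) = 0.5513 m
person approaches 1.6000·(0.0600+1.0500) = 1.7760 m
C+Z_d+Z_r = 0.1200+0.0400+0.0100 = 0.1700 m
sum ≈ 0.0630+0.5513+1.7760+0.1700 ≈ 2.5602 m = S ✓

v_R_max = 21/20 m/s = 1.0500 m/s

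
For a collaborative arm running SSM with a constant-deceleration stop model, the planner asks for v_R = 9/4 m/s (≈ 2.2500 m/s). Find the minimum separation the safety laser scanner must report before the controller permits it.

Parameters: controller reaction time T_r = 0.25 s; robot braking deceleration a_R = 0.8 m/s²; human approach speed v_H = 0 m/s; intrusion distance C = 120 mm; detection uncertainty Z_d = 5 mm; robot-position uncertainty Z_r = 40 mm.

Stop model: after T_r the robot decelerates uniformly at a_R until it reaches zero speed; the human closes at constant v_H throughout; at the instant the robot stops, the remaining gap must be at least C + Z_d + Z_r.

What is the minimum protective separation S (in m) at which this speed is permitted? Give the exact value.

braking lasts T_s = (9/4)/(4/5) = 2.8125 s
robot covers v_R·T_r = 2.2500·0.2500 = 0.5625 m before braking
robot under decel: 2.2500²/(2·0.8000) = 3.1641 m
person approaches 0.0000·(0.2500+2.8125) = 0.0000 m
residual clearance needed = 0.1200+0.0050+0.0400 = 0.1650 m
S_min ≈ 0.5625+3.1641+0.0000+0.1650  ⇒  S_min = 12453/3200 m

S_min = 12453/3200 m = 3.8916 m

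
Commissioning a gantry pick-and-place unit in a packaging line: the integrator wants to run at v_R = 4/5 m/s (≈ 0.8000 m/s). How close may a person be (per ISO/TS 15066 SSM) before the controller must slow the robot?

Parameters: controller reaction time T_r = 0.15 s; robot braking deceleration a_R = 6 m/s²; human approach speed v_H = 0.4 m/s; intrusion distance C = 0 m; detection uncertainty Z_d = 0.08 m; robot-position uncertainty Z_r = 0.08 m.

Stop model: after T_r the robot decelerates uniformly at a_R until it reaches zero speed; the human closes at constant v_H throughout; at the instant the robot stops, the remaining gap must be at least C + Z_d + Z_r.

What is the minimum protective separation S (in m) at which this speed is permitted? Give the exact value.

S_min = 67/150 m = 0.4467 m

stop time T_s = (4/5)/6 = 0.1333 s
robot covers v_R·T_r = 0.8000·0.1500 = 0.1200 m before braking
braking distance = 0.8000²/(2·6.0000) = 0.0533 m
human closes 0.4000·0.2833 = 0.1133 m
C+Z_d+Z_r = 0.0000+0.0800+0.0800 = 0.1600 m
S_min ≈ 0.1200+0.0533+0.1133+0.1600  ⇒  S_min = 67/150 m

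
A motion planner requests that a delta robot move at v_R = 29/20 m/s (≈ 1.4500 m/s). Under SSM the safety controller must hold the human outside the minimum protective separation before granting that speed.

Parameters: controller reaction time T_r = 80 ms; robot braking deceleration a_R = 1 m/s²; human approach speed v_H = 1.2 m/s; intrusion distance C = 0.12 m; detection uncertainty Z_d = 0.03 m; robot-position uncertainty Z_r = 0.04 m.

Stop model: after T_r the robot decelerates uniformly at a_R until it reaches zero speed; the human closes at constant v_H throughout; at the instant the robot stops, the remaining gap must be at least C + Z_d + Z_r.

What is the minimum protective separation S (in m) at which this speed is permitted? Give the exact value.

braking lasts T_s = (29/20)/1 = 1.4500 s
robot in T_r: 1.4500·0.0800 = 0.1160 m
braking distance = 1.4500²/(2·1.0000) = 1.0513 m
human over T_r+T_s: 1.2000·(0.0800+1.4500) = 1.8360 m
C+Z_d+Z_r = 0.1200+0.0300+0.0400 = 0.1900 m
S_min ≈ 0.1160+1.0513+1.8360+0.1900  ⇒  S_min = 12773/4000 m

S_min = 12773/4000 m = 3.1932 m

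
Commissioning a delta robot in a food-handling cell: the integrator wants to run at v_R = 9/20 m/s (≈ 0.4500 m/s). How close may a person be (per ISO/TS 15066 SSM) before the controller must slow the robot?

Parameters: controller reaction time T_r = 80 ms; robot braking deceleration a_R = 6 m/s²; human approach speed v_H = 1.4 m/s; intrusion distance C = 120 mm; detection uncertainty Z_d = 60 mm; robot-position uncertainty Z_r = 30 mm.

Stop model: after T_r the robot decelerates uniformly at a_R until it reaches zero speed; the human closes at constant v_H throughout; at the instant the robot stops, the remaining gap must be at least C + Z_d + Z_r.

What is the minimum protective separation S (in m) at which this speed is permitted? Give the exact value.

braking lasts T_s = (9/20)/6 = 0.0750 s
robot covers v_R·T_r = 0.4500·0.0800 = 0.0360 m before braking
robot covers 0.4500·0.0750 − ½·6.0000·0.0750² = 0.0169 m while stopping
person approaches 1.4000·(0.0800+0.0750) = 0.2170 m
margins: 0.1200+0.0600+0.0300 = 0.2100 m
S_min ≈ 0.0360+0.0169+0.2170+0.2100  ⇒  S_min = 3839/8000 m

S_min = 3839/8000 m = 0.4799 m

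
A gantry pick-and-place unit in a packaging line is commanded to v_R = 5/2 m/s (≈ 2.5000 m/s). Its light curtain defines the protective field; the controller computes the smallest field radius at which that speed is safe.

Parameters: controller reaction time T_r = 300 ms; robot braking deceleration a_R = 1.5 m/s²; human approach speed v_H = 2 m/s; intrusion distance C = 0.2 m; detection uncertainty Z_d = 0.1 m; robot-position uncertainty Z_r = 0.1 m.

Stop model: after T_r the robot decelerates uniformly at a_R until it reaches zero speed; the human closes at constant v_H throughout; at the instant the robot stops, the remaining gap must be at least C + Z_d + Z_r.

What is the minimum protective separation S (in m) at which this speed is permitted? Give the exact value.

S_min = 43/6 m = 7.1667 m

T_s = v_R/a_R = (5/2)/(3/2) = 1.6667 s
robot covers v_R·T_r = 2.5000·0.3000 = 0.7500 m before braking
braking distance = 2.5000²/(2·1.5000) = 2.0833 m
human over T_r+T_s: 2.0000·(0.3000+1.6667) = 3.9333 m
margins: 0.2000+0.1000+0.1000 = 0.4000 m
S_min ≈ 0.7500+2.0833+3.9333+0.4000  ⇒  S_min = 43/6 m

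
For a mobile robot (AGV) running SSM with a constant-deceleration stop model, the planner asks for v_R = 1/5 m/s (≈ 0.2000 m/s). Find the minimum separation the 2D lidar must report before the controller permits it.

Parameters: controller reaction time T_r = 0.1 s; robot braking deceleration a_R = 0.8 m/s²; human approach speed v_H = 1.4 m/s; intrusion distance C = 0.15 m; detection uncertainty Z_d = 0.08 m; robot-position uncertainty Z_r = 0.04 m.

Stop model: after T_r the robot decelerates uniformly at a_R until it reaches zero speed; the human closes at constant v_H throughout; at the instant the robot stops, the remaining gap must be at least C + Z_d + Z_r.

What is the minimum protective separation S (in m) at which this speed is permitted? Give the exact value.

T_s = v_R/a_R = (1/5)/(4/5) = 0.2500 s
robot in T_r: 0.2000·0.1000 = 0.0200 m
robot under decel: 0.2000²/(2·0.8000) = 0.0250 m
human closes 1.4000·0.3500 = 0.4900 m
residual clearance needed = 0.1500+0.0800+0.0400 = 0.2700 m
S_min ≈ 0.0200+0.0250+0.4900+0.2700  ⇒  S_min = 161/200 m

S_min = 161/200 m = 0.8050 m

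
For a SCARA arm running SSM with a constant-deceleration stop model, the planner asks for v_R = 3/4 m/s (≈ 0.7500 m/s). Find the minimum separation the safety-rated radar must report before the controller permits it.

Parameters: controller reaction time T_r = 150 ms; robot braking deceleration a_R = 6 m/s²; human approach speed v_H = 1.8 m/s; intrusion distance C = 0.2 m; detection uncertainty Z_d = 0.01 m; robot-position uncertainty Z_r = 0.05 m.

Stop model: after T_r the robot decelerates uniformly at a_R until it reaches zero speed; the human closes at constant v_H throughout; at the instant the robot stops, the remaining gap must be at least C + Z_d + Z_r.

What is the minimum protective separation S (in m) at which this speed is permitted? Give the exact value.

T_s = v_R/a_R = (3/4)/6 = 0.1250 s
robot covers v_R·T_r = 0.7500·0.1500 = 0.1125 m before braking
robot under decel: 0.7500²/(2·6.0000) = 0.0469 m
person approaches 1.8000·(0.1500+0.1250) = 0.4950 m
residual clearance needed = 0.2000+0.0100+0.0500 = 0.2600 m
S_min ≈ 0.1125+0.0469+0.4950+0.2600  ⇒  S_min = 1463/1600 m

S_min = 1463/1600 m = 0.9144 m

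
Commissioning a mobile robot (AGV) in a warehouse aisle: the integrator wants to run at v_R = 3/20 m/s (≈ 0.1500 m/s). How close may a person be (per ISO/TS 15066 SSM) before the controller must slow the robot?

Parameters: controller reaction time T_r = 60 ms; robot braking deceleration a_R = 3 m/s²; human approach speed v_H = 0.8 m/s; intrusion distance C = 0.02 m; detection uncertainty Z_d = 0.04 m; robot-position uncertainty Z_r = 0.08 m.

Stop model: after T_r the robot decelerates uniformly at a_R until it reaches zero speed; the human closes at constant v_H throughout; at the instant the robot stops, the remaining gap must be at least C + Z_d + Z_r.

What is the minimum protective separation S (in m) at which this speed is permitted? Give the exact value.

T_s = v_R/a_R = (3/20)/3 = 0.0500 s
robot covers v_R·T_r = 0.1500·0.0600 = 0.0090 m before braking
robot under decel: 0.1500²/(2·3.0000) = 0.0037 m
human over T_r+T_s: 0.8000·(0.0600+0.0500) = 0.0880 m
C+Z_d+Z_r = 0.0200+0.0400+0.0800 = 0.1400 m
S_min ≈ 0.0090+0.0037+0.0880+0.1400  ⇒  S_min = 963/4000 m

S_min = 963/4000 m = 0.2407 m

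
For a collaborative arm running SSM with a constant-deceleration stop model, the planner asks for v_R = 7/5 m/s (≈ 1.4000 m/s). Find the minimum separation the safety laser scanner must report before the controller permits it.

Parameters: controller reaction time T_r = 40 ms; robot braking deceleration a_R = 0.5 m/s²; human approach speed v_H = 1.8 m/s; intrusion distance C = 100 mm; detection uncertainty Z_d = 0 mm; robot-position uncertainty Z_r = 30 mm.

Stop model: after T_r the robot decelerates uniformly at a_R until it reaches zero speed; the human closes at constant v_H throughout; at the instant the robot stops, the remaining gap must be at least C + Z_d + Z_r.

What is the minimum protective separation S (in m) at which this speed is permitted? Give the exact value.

S_min = 3629/500 m = 7.2580 m

stop time T_s = (7/5)/(1/2) = 2.8000 s
robot in T_r: 1.4000·0.0400 = 0.0560 m
robot under decel: 1.4000²/(2·0.5000) = 1.9600 m
person approaches 1.8000·(0.0400+2.8000) = 5.1120 m
margins: 0.1000+0.0000+0.0300 = 0.1300 m
S_min ≈ 0.0560+1.9600+5.1120+0.1300  ⇒  S_min = 3629/500 m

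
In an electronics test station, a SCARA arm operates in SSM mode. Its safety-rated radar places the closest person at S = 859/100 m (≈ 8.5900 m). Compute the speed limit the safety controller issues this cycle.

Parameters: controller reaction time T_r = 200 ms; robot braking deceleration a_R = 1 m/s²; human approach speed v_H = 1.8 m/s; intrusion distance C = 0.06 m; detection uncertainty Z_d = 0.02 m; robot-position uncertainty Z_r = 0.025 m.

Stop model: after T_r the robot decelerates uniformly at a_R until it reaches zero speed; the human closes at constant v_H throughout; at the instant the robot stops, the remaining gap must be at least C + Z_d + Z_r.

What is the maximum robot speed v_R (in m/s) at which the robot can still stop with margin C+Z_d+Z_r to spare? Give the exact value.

quadratic (1/2)·v² + (2)·v + (-65/8) = 0
  disc = (2)² − 4·(1/2)·(-65/8) = 81/4 ; √disc = 9/2
  v_R = (−(2) + 9/2) / (2·(1/2)) = 5/2 m/s
check:
braking lasts T_s = (5/2)/1 = 2.5000 s
reaction-phase robot travel = 2.5000·0.2000 = 0.5000 m
braking distance = 2.5000²/(2·1.0000) = 3.1250 m
person approaches 1.8000·(0.2000+2.5000) = 4.8600 m
C+Z_d+Z_r = 0.0600+0.0200+0.0250 = 0.1050 m
sum ≈ 0.5000+3.1250+4.8600+0.1050 ≈ 8.5900 m = S ✓

v_R_max = 5/2 m/s = 2.5000 m/s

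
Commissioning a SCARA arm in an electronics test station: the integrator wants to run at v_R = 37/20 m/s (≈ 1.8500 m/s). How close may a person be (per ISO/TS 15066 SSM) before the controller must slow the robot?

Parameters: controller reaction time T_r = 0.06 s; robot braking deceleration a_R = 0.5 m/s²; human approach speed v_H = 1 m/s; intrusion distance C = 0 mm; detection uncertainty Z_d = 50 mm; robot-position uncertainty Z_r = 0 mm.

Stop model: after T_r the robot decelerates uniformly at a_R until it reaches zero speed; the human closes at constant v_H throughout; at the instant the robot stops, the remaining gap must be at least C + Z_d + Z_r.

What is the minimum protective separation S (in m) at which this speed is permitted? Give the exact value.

S_min = 14687/2000 m = 7.3435 m

stop time T_s = (37/20)/(1/2) = 3.7000 s
robot covers v_R·T_r = 1.8500·0.0600 = 0.1110 m before braking
braking distance = 1.8500²/(2·0.5000) = 3.4225 m
human closes 1.0000·3.7600 = 3.7600 m
residual clearance needed = 0.0000+0.0500+0.0000 = 0.0500 m
S_min ≈ 0.1110+3.4225+3.7600+0.0500  ⇒  S_min = 14687/2000 m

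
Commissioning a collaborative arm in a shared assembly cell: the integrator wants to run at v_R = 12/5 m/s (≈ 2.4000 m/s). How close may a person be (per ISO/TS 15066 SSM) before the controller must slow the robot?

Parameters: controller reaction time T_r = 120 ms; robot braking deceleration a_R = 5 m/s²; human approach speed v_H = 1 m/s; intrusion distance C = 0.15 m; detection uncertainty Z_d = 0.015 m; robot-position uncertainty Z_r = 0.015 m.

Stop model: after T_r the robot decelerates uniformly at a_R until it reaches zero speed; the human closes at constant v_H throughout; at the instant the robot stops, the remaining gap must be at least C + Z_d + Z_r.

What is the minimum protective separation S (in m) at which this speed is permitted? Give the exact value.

S_min = 411/250 m = 1.6440 m

stop time T_s = (12/5)/5 = 0.4800 s
reaction-phase robot travel = 2.4000·0.1200 = 0.2880 m
braking distance = 2.4000²/(2·5.0000) = 0.5760 m
human closes 1.0000·0.6000 = 0.6000 m
margins: 0.1500+0.0150+0.0150 = 0.1800 m
S_min ≈ 0.2880+0.5760+0.6000+0.1800  ⇒  S_min = 411/250 m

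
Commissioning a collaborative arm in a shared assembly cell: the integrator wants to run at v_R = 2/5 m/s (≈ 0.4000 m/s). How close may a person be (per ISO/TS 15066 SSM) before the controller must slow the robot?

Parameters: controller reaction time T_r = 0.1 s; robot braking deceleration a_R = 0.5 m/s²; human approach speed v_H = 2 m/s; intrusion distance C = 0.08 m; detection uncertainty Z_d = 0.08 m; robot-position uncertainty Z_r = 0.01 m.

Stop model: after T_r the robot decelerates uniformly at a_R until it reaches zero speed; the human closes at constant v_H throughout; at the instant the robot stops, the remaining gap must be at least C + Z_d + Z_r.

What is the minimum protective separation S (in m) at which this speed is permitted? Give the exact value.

braking lasts T_s = (2/5)/(1/2) = 0.8000 s
robot covers v_R·T_r = 0.4000·0.1000 = 0.0400 m before braking
braking distance = 0.4000²/(2·0.5000) = 0.1600 m
human over T_r+T_s: 2.0000·(0.1000+0.8000) = 1.8000 m
margins: 0.0800+0.0800+0.0100 = 0.1700 m
S_min ≈ 0.0400+0.1600+1.8000+0.1700  ⇒  S_min = 217/100 m

S_min = 217/100 m = 2.1700 m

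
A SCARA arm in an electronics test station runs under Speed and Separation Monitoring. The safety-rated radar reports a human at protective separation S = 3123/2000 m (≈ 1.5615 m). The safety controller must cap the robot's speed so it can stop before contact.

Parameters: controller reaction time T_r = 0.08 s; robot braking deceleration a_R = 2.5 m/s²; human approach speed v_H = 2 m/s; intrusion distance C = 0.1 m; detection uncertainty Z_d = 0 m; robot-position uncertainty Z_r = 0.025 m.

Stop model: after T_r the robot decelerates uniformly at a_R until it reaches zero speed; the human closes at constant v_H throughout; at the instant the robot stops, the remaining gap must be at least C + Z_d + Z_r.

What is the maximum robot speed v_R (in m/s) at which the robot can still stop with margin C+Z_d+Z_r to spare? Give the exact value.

at the boundary: (1/5)·v² + (22/25)·v + (-2553/2000) = 0
  disc = (22/25)² − 4·(1/5)·(-2553/2000) = 4489/2500 ; √disc = 67/50
  v_R = (−(22/25) + 67/50) / (2·(1/5)) = 23/20 m/s
check:
braking lasts T_s = (23/20)/(5/2) = 0.4600 s
reaction-phase robot travel = 1.1500·0.0800 = 0.0920 m
robot under decel: 1.1500²/(2·2.5000) = 0.2645 m
human over T_r+T_s: 2.0000·(0.0800+0.4600) = 1.0800 m
C+Z_d+Z_r = 0.1000+0.0000+0.0250 = 0.1250 m
sum ≈ 0.0920+0.2645+1.0800+0.1250 ≈ 1.5615 m = S ✓

v_R_max = 23/20 m/s = 1.1500 m/s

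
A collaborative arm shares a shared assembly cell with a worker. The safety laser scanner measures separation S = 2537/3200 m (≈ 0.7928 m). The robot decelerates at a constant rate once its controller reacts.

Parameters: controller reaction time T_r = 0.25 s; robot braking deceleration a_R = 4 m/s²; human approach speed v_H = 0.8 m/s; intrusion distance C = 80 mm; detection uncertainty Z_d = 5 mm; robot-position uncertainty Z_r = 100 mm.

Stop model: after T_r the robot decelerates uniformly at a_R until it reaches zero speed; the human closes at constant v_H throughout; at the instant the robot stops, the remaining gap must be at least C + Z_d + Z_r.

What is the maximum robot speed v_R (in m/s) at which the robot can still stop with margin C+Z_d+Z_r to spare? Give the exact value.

quadratic (1/8)·v² + (9/20)·v + (-261/640) = 0
  disc = (9/20)² − 4·(1/8)·(-261/640) = 2601/6400 ; √disc = 51/80
  v_R = (−(9/20) + 51/80) / (2·(1/8)) = 3/4 m/s
check:
stop time T_s = (3/4)/4 = 0.1875 s
robot in T_r: 0.7500·0.2500 = 0.1875 m
braking distance = 0.7500²/(2·4.0000) = 0.0703 m
person approaches 0.8000·(0.2500+0.1875) = 0.3500 m
margins: 0.0800+0.0050+0.1000 = 0.1850 m
sum ≈ 0.1875+0.0703+0.3500+0.1850 ≈ 0.7928 m = S ✓

v_R_max = 3/4 m/s = 0.7500 m/s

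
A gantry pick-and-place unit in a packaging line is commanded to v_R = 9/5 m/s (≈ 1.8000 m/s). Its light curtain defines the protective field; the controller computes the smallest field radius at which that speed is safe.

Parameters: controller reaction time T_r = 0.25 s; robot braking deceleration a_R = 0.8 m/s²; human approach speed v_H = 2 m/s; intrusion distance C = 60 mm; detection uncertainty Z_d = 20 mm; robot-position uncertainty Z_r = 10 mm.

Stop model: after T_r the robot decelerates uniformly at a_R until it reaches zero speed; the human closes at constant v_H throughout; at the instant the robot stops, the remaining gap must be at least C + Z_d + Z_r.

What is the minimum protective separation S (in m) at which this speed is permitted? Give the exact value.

stop time T_s = (9/5)/(4/5) = 2.2500 s
robot in T_r: 1.8000·0.2500 = 0.4500 m
braking distance = 1.8000²/(2·0.8000) = 2.0250 m
person approaches 2.0000·(0.2500+2.2500) = 5.0000 m
C+Z_d+Z_r = 0.0600+0.0200+0.0100 = 0.0900 m
S_min ≈ 0.4500+2.0250+5.0000+0.0900  ⇒  S_min = 1513/200 m

S_min = 1513/200 m = 7.5650 m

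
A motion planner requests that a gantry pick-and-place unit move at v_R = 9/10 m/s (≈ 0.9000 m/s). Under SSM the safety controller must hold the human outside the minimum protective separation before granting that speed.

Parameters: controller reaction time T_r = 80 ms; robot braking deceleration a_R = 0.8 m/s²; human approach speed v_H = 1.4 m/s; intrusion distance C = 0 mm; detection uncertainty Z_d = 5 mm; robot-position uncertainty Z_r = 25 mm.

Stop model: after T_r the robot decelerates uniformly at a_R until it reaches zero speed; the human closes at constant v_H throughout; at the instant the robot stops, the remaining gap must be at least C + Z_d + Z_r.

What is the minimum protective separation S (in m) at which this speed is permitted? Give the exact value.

S_min = 9181/4000 m = 2.2952 m

stop time T_s = (9/10)/(4/5) = 1.1250 s
reaction-phase robot travel = 0.9000·0.0800 = 0.0720 m
braking distance = 0.9000²/(2·0.8000) = 0.5062 m
human over T_r+T_s: 1.4000·(0.0800+1.1250) = 1.6870 m
residual clearance needed = 0.0000+0.0050+0.0250 = 0.0300 m
S_min ≈ 0.0720+0.5062+1.6870+0.0300  ⇒  S_min = 9181/4000 m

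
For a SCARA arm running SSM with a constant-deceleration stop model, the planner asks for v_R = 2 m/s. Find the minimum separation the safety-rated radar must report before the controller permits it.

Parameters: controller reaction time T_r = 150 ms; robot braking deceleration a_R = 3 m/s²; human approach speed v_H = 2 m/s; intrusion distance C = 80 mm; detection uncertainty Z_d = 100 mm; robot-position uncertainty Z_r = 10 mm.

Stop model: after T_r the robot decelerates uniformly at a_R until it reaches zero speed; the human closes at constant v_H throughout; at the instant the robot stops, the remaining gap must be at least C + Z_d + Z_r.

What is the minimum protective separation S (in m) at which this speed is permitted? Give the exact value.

braking lasts T_s = 2/3 = 0.6667 s
robot covers v_R·T_r = 2.0000·0.1500 = 0.3000 m before braking
robot covers 2.0000·0.6667 − ½·3.0000·0.6667² = 0.6667 m while stopping
human closes 2.0000·0.8167 = 1.6333 m
margins: 0.0800+0.1000+0.0100 = 0.1900 m
S_min ≈ 0.3000+0.6667+1.6333+0.1900  ⇒  S_min = 279/100 m

S_min = 279/100 m = 2.7900 m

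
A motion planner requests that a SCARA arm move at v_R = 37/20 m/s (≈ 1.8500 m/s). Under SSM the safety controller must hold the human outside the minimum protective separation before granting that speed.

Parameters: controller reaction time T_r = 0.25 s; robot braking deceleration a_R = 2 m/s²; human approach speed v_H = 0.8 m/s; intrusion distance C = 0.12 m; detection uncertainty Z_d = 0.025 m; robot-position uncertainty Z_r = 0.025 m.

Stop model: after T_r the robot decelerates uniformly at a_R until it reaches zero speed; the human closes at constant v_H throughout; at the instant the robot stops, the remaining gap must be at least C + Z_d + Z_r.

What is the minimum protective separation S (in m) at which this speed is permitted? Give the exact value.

S_min = 777/320 m = 2.4281 m

T_s = v_R/a_R = (37/20)/2 = 0.9250 s
robot covers v_R·T_r = 1.8500·0.2500 = 0.4625 m before braking
robot under decel: 1.8500²/(2·2.0000) = 0.8556 m
person approaches 0.8000·(0.2500+0.9250) = 0.9400 m
residual clearance needed = 0.1200+0.0250+0.0250 = 0.1700 m
S_min ≈ 0.4625+0.8556+0.9400+0.1700  ⇒  S_min = 777/320 m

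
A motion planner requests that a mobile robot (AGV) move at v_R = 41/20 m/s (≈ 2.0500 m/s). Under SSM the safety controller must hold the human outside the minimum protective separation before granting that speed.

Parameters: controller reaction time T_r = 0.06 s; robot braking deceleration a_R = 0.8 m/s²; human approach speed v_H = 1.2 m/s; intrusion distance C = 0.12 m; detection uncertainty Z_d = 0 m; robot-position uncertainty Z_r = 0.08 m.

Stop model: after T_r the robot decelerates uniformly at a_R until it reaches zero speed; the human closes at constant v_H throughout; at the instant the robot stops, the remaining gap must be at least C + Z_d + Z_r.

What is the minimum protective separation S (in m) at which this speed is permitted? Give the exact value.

S_min = 19509/3200 m = 6.0966 m

braking lasts T_s = (41/20)/(4/5) = 2.5625 s
robot covers v_R·T_r = 2.0500·0.0600 = 0.1230 m before braking
braking distance = 2.0500²/(2·0.8000) = 2.6266 m
human closes 1.2000·2.6225 = 3.1470 m
margins: 0.1200+0.0000+0.0800 = 0.2000 m
S_min ≈ 0.1230+2.6266+3.1470+0.2000  ⇒  S_min = 19509/3200 m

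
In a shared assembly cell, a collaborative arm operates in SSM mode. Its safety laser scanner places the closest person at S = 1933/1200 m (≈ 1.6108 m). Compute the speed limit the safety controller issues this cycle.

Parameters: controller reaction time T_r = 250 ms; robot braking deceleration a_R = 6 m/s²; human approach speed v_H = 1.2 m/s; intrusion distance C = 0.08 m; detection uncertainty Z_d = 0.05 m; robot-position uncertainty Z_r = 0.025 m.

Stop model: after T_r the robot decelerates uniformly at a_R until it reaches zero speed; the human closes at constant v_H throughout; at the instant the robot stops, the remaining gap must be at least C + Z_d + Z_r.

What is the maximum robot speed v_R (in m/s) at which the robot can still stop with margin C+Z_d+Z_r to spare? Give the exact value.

v_R_max = 19/10 m/s = 1.9000 m/s

quadratic (1/12)·v² + (9/20)·v + (-1387/1200) = 0
  disc = (9/20)² − 4·(1/12)·(-1387/1200) = 529/900 ; √disc = 23/30
  v_R = (−(9/20) + 23/30) / (2·(1/12)) = 19/10 m/s
check:
T_s = v_R/a_R = (19/10)/6 = 0.3167 s
robot in T_r: 1.9000·0.2500 = 0.4750 m
braking distance = 1.9000²/(2·6.0000) = 0.3008 m
human over T_r+T_s: 1.2000·(0.2500+0.3167) = 0.6800 m
margins: 0.0800+0.0500+0.0250 = 0.1550 m
sum ≈ 0.4750+0.3008+0.6800+0.1550 ≈ 1.6108 m = S ✓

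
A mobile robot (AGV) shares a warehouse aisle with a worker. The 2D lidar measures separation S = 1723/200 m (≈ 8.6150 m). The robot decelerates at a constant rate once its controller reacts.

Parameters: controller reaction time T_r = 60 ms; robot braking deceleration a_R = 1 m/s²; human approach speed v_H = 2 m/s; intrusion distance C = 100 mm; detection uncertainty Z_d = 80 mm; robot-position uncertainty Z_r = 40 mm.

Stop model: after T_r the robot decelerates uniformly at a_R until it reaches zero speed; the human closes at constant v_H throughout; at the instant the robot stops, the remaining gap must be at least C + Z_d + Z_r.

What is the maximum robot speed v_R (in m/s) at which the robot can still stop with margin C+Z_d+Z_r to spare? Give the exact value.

v_R_max = 5/2 m/s = 2.5000 m/s

quadratic (1/2)·v² + (103/50)·v + (-331/40) = 0
  disc = (103/50)² − 4·(1/2)·(-331/40) = 12996/625 ; √disc = 114/25
  v_R = (−(103/50) + 114/25) / (2·(1/2)) = 5/2 m/s
check:
braking lasts T_s = (5/2)/1 = 2.5000 s
reaction-phase robot travel = 2.5000·0.0600 = 0.1500 m
braking distance = 2.5000²/(2·1.0000) = 3.1250 m
human closes 2.0000·2.5600 = 5.1200 m
residual clearance needed = 0.1000+0.0800+0.0400 = 0.2200 m
sum ≈ 0.1500+3.1250+5.1200+0.2200 ≈ 8.6150 m = S ✓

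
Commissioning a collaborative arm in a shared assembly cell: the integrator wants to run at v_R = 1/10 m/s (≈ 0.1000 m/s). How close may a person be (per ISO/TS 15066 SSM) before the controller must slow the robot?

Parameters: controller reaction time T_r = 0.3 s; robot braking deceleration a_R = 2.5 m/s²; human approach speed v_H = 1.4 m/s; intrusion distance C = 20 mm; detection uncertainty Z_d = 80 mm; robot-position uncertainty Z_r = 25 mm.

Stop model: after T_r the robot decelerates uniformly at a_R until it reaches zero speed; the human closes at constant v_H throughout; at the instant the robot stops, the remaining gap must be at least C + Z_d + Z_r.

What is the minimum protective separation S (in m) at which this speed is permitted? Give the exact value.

T_s = v_R/a_R = (1/10)/(5/2) = 0.0400 s
robot covers v_R·T_r = 0.1000·0.3000 = 0.0300 m before braking
braking distance = 0.1000²/(2·2.5000) = 0.0020 m
human closes 1.4000·0.3400 = 0.4760 m
C+Z_d+Z_r = 0.0200+0.0800+0.0250 = 0.1250 m
S_min ≈ 0.0300+0.0020+0.4760+0.1250  ⇒  S_min = 633/1000 m

S_min = 633/1000 m = 0.6330 m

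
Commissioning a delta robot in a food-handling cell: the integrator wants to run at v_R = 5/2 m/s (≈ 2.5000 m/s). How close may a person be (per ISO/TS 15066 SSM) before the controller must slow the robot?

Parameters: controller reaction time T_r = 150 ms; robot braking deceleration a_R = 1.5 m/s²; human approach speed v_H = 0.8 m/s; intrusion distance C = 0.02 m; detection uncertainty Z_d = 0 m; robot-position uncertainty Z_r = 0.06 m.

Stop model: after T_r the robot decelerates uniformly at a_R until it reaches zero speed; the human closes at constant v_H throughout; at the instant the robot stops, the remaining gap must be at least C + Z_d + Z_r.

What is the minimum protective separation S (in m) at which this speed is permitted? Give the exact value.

S_min = 479/120 m = 3.9917 m

T_s = v_R/a_R = (5/2)/(3/2) = 1.6667 s
reaction-phase robot travel = 2.5000·0.1500 = 0.3750 m
robot under decel: 2.5000²/(2·1.5000) = 2.0833 m
human over T_r+T_s: 0.8000·(0.1500+1.6667) = 1.4533 m
margins: 0.0200+0.0000+0.0600 = 0.0800 m
S_min ≈ 0.3750+2.0833+1.4533+0.0800  ⇒  S_min = 479/120 m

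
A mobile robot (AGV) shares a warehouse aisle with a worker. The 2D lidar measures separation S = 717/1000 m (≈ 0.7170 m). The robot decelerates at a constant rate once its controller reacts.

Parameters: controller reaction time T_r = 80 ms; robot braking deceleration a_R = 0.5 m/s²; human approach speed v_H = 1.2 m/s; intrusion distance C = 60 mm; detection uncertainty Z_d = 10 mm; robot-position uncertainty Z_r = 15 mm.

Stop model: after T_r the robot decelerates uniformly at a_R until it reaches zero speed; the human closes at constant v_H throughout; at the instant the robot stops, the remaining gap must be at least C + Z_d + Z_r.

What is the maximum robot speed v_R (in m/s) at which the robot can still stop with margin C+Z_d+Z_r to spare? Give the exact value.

quadratic (1)·v² + (62/25)·v + (-67/125) = 0
  disc = (62/25)² − 4·(1)·(-67/125) = 5184/625 ; √disc = 72/25
  v_R = (−(62/25) + 72/25) / (2·(1)) = 1/5 m/s
check:
stop time T_s = (1/5)/(1/2) = 0.4000 s
robot covers v_R·T_r = 0.2000·0.0800 = 0.0160 m before braking
robot under decel: 0.2000²/(2·0.5000) = 0.0400 m
human closes 1.2000·0.4800 = 0.5760 m
margins: 0.0600+0.0100+0.0150 = 0.0850 m
sum ≈ 0.0160+0.0400+0.5760+0.0850 ≈ 0.7170 m = S ✓

v_R_max = 1/5 m/s = 0.2000 m/s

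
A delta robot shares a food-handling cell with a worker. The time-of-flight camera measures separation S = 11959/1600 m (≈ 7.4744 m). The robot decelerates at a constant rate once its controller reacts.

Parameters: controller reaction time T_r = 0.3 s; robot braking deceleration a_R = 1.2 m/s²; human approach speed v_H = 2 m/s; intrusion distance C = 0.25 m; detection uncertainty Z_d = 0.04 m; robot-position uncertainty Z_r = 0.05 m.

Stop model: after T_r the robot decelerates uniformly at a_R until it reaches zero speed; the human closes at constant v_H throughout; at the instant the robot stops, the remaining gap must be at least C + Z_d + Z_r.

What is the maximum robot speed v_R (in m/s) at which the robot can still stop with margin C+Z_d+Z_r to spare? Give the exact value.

v_R_max = 9/4 m/s = 2.2500 m/s

at the boundary: (5/12)·v² + (59/30)·v + (-2091/320) = 0
  disc = (59/30)² − 4·(5/12)·(-2091/320) = 212521/14400 ; √disc = 461/120
  v_R = (−(59/30) + 461/120) / (2·(5/12)) = 9/4 m/s
check:
T_s = v_R/a_R = (9/4)/(6/5) = 1.8750 s
reaction-phase robot travel = 2.2500·0.3000 = 0.6750 m
robot covers 2.2500·1.8750 − ½·1.2000·1.8750² = 2.1094 m while stopping
human closes 2.0000·2.1750 = 4.3500 m
residual clearance needed = 0.2500+0.0400+0.0500 = 0.3400 m
sum ≈ 0.6750+2.1094+4.3500+0.3400 ≈ 7.4744 m = S ✓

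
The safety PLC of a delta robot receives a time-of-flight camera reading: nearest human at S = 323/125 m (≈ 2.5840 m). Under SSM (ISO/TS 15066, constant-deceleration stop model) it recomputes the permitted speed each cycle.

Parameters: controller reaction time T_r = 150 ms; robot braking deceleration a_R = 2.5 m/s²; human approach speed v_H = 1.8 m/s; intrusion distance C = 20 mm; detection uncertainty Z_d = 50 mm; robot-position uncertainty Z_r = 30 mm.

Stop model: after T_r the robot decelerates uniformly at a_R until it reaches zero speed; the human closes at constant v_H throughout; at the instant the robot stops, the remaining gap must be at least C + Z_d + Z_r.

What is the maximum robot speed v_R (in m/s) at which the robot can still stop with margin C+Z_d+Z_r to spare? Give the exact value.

v_R_max = 9/5 m/s = 1.8000 m/s

collect terms ⇒ (1/5)·v_R² + (87/100)·v_R + (-1107/500) = 0
  disc = (87/100)² − 4·(1/5)·(-1107/500) = 25281/10000 ; √disc = 159/100
  v_R = (−(87/100) + 159/100) / (2·(1/5)) = 9/5 m/s
check:
T_s = v_R/a_R = (9/5)/(5/2) = 0.7200 s
robot covers v_R·T_r = 1.8000·0.1500 = 0.2700 m before braking
robot under decel: 1.8000²/(2·2.5000) = 0.6480 m
human closes 1.8000·0.8700 = 1.5660 m
margins: 0.0200+0.0500+0.0300 = 0.1000 m
sum ≈ 0.2700+0.6480+1.5660+0.1000 ≈ 2.5840 m = S ✓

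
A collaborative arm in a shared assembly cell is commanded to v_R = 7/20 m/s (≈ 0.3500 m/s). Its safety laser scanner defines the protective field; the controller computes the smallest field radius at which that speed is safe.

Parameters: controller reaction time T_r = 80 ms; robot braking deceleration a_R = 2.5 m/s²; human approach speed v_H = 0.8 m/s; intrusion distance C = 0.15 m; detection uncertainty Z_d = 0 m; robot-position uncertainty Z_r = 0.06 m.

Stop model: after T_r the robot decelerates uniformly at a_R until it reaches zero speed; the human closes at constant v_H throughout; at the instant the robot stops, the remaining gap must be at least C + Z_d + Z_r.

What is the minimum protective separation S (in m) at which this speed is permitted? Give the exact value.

braking lasts T_s = (7/20)/(5/2) = 0.1400 s
robot covers v_R·T_r = 0.3500·0.0800 = 0.0280 m before braking
braking distance = 0.3500²/(2·2.5000) = 0.0245 m
person approaches 0.8000·(0.0800+0.1400) = 0.1760 m
margins: 0.1500+0.0000+0.0600 = 0.2100 m
S_min ≈ 0.0280+0.0245+0.1760+0.2100  ⇒  S_min = 877/2000 m

S_min = 877/2000 m = 0.4385 m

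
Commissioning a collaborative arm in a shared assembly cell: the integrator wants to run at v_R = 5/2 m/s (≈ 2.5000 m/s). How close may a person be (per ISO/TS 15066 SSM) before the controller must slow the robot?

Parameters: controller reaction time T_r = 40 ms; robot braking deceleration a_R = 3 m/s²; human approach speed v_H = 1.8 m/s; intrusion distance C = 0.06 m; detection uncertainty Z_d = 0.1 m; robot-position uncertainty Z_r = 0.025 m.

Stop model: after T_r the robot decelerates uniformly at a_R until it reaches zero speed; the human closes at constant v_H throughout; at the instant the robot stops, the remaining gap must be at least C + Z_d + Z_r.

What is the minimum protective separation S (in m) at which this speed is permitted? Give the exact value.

T_s = v_R/a_R = (5/2)/3 = 0.8333 s
reaction-phase robot travel = 2.5000·0.0400 = 0.1000 m
robot under decel: 2.5000²/(2·3.0000) = 1.0417 m
person approaches 1.8000·(0.0400+0.8333) = 1.5720 m
residual clearance needed = 0.0600+0.1000+0.0250 = 0.1850 m
S_min ≈ 0.1000+1.0417+1.5720+0.1850  ⇒  S_min = 1087/375 m

S_min = 1087/375 m = 2.8987 m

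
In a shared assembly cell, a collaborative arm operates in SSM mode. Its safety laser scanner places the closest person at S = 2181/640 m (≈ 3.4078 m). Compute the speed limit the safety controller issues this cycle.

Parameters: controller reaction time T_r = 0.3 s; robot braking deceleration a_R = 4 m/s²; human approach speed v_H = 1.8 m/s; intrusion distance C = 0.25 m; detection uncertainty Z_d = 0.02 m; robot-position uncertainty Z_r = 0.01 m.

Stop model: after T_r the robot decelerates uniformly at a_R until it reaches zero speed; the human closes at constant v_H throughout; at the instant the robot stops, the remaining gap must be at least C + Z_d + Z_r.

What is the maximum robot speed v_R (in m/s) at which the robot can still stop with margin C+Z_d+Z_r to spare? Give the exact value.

v_R_max = 49/20 m/s = 2.4500 m/s

at the boundary: (1/8)·v² + (3/4)·v + (-8281/3200) = 0
  disc = (3/4)² − 4·(1/8)·(-8281/3200) = 11881/6400 ; √disc = 109/80
  v_R = (−(3/4) + 109/80) / (2·(1/8)) = 49/20 m/s
check:
braking lasts T_s = (49/20)/4 = 0.6125 s
robot covers v_R·T_r = 2.4500·0.3000 = 0.7350 m before braking
braking distance = 2.4500²/(2·4.0000) = 0.7503 m
human over T_r+T_s: 1.8000·(0.3000+0.6125) = 1.6425 m
margins: 0.2500+0.0200+0.0100 = 0.2800 m
sum ≈ 0.7350+0.7503+1.6425+0.2800 ≈ 3.4078 m = S ✓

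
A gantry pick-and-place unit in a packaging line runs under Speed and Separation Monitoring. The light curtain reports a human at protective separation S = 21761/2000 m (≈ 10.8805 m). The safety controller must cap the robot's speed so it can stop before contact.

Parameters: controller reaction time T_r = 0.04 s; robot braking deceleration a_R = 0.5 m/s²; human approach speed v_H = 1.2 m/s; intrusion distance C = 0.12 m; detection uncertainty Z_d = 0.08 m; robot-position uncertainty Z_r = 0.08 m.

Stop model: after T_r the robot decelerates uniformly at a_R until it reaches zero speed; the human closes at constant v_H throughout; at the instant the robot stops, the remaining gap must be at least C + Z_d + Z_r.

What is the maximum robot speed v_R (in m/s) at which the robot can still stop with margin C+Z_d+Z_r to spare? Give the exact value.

v_R_max = 9/4 m/s = 2.2500 m/s

collect terms ⇒ (1)·v_R² + (61/25)·v_R + (-4221/400) = 0
  disc = (61/25)² − 4·(1)·(-4221/400) = 120409/2500 ; √disc = 347/50
  v_R = (−(61/25) + 347/50) / (2·(1)) = 9/4 m/s
check:
T_s = v_R/a_R = (9/4)/(1/2) = 4.5000 s
reaction-phase robot travel = 2.2500·0.0400 = 0.0900 m
braking distance = 2.2500²/(2·0.5000) = 5.0625 m
person approaches 1.2000·(0.0400+4.5000) = 5.4480 m
margins: 0.1200+0.0800+0.0800 = 0.2800 m
sum ≈ 0.0900+5.0625+5.4480+0.2800 ≈ 10.8805 m = S ✓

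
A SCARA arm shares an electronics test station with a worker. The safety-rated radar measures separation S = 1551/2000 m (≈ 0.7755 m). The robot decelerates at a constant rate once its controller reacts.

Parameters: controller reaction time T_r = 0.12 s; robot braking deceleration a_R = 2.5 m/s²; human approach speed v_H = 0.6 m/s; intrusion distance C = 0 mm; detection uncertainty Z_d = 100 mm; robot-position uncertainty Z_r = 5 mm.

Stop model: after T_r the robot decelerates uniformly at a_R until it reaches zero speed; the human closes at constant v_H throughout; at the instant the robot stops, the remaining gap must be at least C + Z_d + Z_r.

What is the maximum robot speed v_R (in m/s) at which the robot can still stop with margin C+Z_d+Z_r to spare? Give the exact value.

quadratic (1/5)·v² + (9/25)·v + (-1197/2000) = 0
  disc = (9/25)² − 4·(1/5)·(-1197/2000) = 1521/2500 ; √disc = 39/50
  v_R = (−(9/25) + 39/50) / (2·(1/5)) = 21/20 m/s
check:
T_s = v_R/a_R = (21/20)/(5/2) = 0.4200 s
robot in T_r: 1.0500·0.1200 = 0.1260 m
robot under decel: 1.0500²/(2·2.5000) = 0.2205 m
person approaches 0.6000·(0.1200+0.4200) = 0.3240 m
C+Z_d+Z_r = 0.0000+0.1000+0.0050 = 0.1050 m
sum ≈ 0.1260+0.2205+0.3240+0.1050 ≈ 0.7755 m = S ✓

v_R_max = 21/20 m/s = 1.0500 m/s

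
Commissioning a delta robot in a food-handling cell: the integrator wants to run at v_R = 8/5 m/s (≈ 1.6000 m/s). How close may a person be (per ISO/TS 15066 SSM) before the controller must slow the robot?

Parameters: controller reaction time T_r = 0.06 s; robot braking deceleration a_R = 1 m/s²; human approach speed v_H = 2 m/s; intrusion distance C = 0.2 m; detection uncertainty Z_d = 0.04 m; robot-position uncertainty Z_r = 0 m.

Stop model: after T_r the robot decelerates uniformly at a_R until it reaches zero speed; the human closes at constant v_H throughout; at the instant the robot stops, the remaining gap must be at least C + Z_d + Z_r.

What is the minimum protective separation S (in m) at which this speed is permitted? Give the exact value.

T_s = v_R/a_R = (8/5)/1 = 1.6000 s
reaction-phase robot travel = 1.6000·0.0600 = 0.0960 m
robot covers 1.6000·1.6000 − ½·1.0000·1.6000² = 1.2800 m while stopping
person approaches 2.0000·(0.0600+1.6000) = 3.3200 m
margins: 0.2000+0.0400+0.0000 = 0.2400 m
S_min ≈ 0.0960+1.2800+3.3200+0.2400  ⇒  S_min = 617/125 m

S_min = 617/125 m = 4.9360 m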